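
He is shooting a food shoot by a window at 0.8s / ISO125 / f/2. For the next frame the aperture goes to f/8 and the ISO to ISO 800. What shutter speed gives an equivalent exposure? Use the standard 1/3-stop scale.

Aperture: f/2 → f/2.2 → f/2.5 → f/2.8 → f/3.2 → f/3.5 → f/4 → f/4.5 → f/5 → f/5.6 → f/6.3 → f/7.1 → f/8 — 4 stops narrower (darker).
ISO: 125 → 160 → 200 → 250 → 320 → 400 → 500 → 640 → 800 — 2 2/3 stops higher (brighter).
Net change so far: 1 1/3 stops darker. Offset with the shutter speed: 0.8 → 1 → 1.3 → 1.6 → 2.

2 s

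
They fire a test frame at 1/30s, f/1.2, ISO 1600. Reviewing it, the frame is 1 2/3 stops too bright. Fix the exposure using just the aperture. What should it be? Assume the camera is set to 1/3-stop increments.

Overexposed by 1 2/3 stops → need 1 2/3 stops darker.
Aperture: f/1.2 → f/1.4 → f/1.6 → f/1.8 → f/2 → f/2.2.

f/2.2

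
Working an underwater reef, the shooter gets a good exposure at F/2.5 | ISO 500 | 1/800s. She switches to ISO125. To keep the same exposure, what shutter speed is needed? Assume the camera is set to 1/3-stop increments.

ISO: 500 → 400 → 320 → 250 → 200 → 160 → 125 — 2 stops lower (darker).
Need 2 stops brighter from the shutter speed: 1/800 → 1/640 → 1/500 → 1/400 → 1/320 → 1/250 → 1/200.

1/200s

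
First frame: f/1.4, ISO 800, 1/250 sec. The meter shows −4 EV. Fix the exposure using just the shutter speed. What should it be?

1/15s

Underexposed by 4 stops → need 4 stops brighter.
Shutter speed: 1/250 → 1/125 → 1/60 → 1/30 → 1/15.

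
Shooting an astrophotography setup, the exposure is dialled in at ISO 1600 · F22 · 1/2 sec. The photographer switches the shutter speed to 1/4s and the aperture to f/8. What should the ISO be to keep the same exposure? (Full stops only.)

Shutter speed: 1/2 → 1/4 — 1 stop shorter (darker).
Aperture: f/22 → f/16 → f/11 → f/8 — 3 stops larger aperture (brighter).
Net change so far: 2 stops brighter. Offset with the ISO: 1600 → 800 → 400.

ISO 400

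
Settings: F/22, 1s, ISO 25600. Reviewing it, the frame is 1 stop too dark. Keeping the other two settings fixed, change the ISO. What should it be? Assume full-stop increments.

ISO 51200

Underexposed by 1 stop → need 1 stop brighter.
ISO: 25600 → 51200.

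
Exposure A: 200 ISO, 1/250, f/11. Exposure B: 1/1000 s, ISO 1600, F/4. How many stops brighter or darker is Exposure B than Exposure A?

4 stops brighter

Aperture: f/11 → f/8 → f/5.6 → f/4 — 3 stops larger aperture (brighter).
Shutter speed: 1/250 → 1/500 → 1/1000 — 2 stops faster (darker).
ISO: 200 → 400 → 800 → 1600 — 3 stops higher (brighter).
Net: +3 −2 +3 = +4 stops.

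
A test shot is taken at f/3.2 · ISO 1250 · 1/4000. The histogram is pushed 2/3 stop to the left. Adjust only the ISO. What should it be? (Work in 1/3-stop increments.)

Underexposed by 2/3 stop → need 2/3 stop brighter.
ISO: 1250 → 1600 → 2000.

ISO 2000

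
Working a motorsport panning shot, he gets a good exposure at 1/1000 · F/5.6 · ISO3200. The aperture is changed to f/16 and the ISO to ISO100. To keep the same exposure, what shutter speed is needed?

1/4s

Aperture: f/5.6 → f/8 → f/11 → f/16 — 3 stops narrower (darker).
ISO: 3200 → 1600 → 800 → 400 → 200 → 100 — 5 stops lower (darker).
Net change so far: 8 stops darker. Offset with the shutter speed: 1/1000 → 1/500 → 1/250 → 1/125 → 1/60 → 1/30 → 1/15 → 1/8 → 1/4.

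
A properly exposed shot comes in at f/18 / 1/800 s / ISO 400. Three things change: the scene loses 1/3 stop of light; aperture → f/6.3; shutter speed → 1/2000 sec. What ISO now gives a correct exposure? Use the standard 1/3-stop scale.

Scene light: 1/3 stop darker.
Aperture: f/18 → f/16 → f/14 → f/13 → f/11 → f/10 → f/9 → f/8 → f/7.1 → f/6.3 — 3 stops opened up (brighter).
Shutter speed: 1/800 → 1/1000 → 1/1250 → 1/1600 → 1/2000 — 1 1/3 stops shorter (darker).
Net so far: 1 1/3 stops brighter. ISO: 400 → 320 → 250 → 200 → 160.

ISO 160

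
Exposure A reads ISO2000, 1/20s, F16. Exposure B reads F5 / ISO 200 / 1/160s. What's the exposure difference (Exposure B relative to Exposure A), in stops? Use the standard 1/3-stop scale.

Aperture: f/16 → f/14 → f/13 → f/11 → f/10 → f/9 → f/8 → f/7.1 → f/6.3 → f/5.6 → f/5 — 3 1/3 stops opened up (brighter).
Shutter speed: 1/20 → 1/25 → 1/30 → 1/40 → 1/50 → 1/60 → 1/80 → 1/100 → 1/125 → 1/160 — 3 stops shorter (darker).
ISO: 2000 → 1600 → 1250 → 1000 → 800 → 640 → 500 → 400 → 320 → 250 → 200 — 3 1/3 stops lower (darker).
Net: +3 1/3 −3 −3 1/3 = −3 stops.

3 stops darker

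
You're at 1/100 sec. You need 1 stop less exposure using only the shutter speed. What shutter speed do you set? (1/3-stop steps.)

1/200s

Shutter speed: 1/100 → 1/125 → 1/160 → 1/200 — 1 stop shorter (darker).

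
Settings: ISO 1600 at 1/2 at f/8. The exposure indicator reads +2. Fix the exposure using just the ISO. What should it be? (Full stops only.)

Overexposed by 2 stops → need 2 stops darker.
ISO: 1600 → 800 → 400.

ISO 400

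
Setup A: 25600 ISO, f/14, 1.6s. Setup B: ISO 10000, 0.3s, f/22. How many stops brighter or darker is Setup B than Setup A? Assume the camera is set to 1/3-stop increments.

Aperture: f/14 → f/16 → f/18 → f/20 → f/22 — 1 1/3 stops stopped down (darker).
Shutter speed: 1.6 → 1.3 → 1 → 0.8 → 0.6 → 0.5 → 0.4 → 0.3 — 2 1/3 stops faster (darker).
ISO: 25600 → 20000 → 16000 → 12800 → 10000 — 1 1/3 stops lower (darker).
Net: −1 1/3 −2 1/3 −1 1/3 = −5 stops.

5 stops darker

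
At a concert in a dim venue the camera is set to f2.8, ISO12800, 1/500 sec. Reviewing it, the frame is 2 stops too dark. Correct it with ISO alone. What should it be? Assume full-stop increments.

ISO 51200

Underexposed by 2 stops → need 2 stops brighter.
ISO: 12800 → 25600 → 51200.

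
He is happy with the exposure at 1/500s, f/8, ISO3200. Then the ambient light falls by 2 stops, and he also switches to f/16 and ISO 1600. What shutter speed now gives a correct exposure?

Scene light: 2 stops darker.
Aperture: f/8 → f/11 → f/16 — 2 stops stopped down (darker).
ISO: 3200 → 1600 — 1 stop lower (darker).
Net so far: 5 stops darker. Shutter speed: 1/500 → 1/250 → 1/125 → 1/60 → 1/30 → 1/15.

1/15s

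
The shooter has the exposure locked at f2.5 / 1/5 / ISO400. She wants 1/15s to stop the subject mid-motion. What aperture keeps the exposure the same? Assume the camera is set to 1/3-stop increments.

Shutter speed: 1/5 → 1/6 → 1/8 → 1/10 → 1/13 → 1/15 — 1 2/3 stops shorter (darker).
Need 1 2/3 stops brighter from the aperture: f/2.5 → f/2.2 → f/2 → f/1.8 → f/1.6 → f/1.4.

f/1.4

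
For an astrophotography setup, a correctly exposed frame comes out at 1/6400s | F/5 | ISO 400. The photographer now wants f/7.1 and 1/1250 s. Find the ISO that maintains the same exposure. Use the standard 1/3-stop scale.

ISO 160

Aperture: f/5 → f/5.6 → f/6.3 → f/7.1 — 1 stop smaller aperture (darker).
Shutter speed: 1/6400 → 1/5000 → 1/4000 → 1/3200 → 1/2500 → 1/2000 → 1/1600 → 1/1250 — 2 1/3 stops longer (brighter).
Net change so far: 1 1/3 stops brighter. Offset with the ISO: 400 → 320 → 250 → 200 → 160.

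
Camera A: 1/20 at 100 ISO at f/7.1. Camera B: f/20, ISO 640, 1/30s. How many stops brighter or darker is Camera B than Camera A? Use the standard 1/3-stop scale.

Aperture: f/7.1 → f/8 → f/9 → f/10 → f/11 → f/13 → f/14 → f/16 → f/18 → f/20 — 3 stops narrower (darker).
Shutter speed: 1/20 → 1/25 → 1/30 — 2/3 stop faster (darker).
ISO: 100 → 125 → 160 → 200 → 250 → 320 → 400 → 500 → 640 — 2 2/3 stops higher (brighter).
Net: −3 −2/3 +2 2/3 = −1 stop.

1 stop darker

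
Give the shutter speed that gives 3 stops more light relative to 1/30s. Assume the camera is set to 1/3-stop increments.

1/4s

Shutter speed: 1/30 → 1/25 → 1/20 → 1/15 → 1/13 → 1/10 → 1/8 → 1/6 → 1/5 → 1/4 — 3 stops slower (brighter).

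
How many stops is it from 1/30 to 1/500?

1/30 → 1/60 → 1/125 → 1/250 → 1/500 — count the steps: 4 stops.

4 stops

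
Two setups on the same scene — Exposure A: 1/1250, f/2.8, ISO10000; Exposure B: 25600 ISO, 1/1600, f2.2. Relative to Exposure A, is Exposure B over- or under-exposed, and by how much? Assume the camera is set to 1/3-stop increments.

Aperture: f/2.8 → f/2.5 → f/2.2 — 2/3 stop wider (brighter).
Shutter speed: 1/1250 → 1/1600 — 1/3 stop shorter (darker).
ISO: 10000 → 12800 → 16000 → 20000 → 25600 — 1 1/3 stops higher (brighter).
Net: +2/3 −1/3 +1 1/3 = +1 2/3 stops.

1 2/3 stops brighter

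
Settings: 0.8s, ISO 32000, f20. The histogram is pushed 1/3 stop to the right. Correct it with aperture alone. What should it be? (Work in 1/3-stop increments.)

f/22

Overexposed by 1/3 stop → need 1/3 stop darker.
Aperture: f/20 → f/22.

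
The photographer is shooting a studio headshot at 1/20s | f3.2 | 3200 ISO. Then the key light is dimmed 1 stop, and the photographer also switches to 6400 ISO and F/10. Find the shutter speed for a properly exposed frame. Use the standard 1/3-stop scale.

Scene light: 1 stop darker.
ISO: 3200 → 4000 → 5000 → 6400 — 1 stop raised (brighter).
Aperture: f/3.2 → f/3.5 → f/4 → f/4.5 → f/5 → f/5.6 → f/6.3 → f/7.1 → f/8 → f/9 → f/10 — 3 1/3 stops smaller aperture (darker).
Net so far: 3 1/3 stops darker. Shutter speed: 1/20 → 1/15 → 1/13 → 1/10 → 1/8 → 1/6 → 1/5 → 1/4 → 0.3 → 0.4 → 0.5.

0.5 s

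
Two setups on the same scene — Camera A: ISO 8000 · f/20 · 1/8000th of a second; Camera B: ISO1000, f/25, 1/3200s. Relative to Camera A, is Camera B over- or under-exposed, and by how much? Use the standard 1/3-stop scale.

Aperture: f/20 → f/22 → f/25 — 2/3 stop narrower (darker).
Shutter speed: 1/8000 → 1/6400 → 1/5000 → 1/4000 → 1/3200 — 1 1/3 stops longer (brighter).
ISO: 8000 → 6400 → 5000 → 4000 → 3200 → 2500 → 2000 → 1600 → 1250 → 1000 — 3 stops lower (darker).
Net: −2/3 +1 1/3 −3 = −2 1/3 stops.

2 1/3 stops darker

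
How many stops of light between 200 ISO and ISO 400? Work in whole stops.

200 → 400 — count the steps: 1 stop.

1 stop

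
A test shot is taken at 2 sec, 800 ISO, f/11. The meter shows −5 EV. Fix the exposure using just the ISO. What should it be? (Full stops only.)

Underexposed by 5 stops → need 5 stops brighter.
ISO: 800 → 1600 → 3200 → 6400 → 12800 → 25600.

ISO 25600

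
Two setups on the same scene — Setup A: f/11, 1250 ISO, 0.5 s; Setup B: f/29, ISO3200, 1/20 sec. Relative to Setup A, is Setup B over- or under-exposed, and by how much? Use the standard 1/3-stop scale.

4 2/3 stops darker

Aperture: f/11 → f/13 → f/14 → f/16 → f/18 → f/20 → f/22 → f/25 → f/29 — 2 2/3 stops stopped down (darker).
Shutter speed: 0.5 → 0.4 → 0.3 → 1/4 → 1/5 → 1/6 → 1/8 → 1/10 → 1/13 → 1/15 → 1/20 — 3 1/3 stops shorter (darker).
ISO: 1250 → 1600 → 2000 → 2500 → 3200 — 1 1/3 stops raised (brighter).
Net: −2 2/3 −3 1/3 +1 1/3 = −4 2/3 stops.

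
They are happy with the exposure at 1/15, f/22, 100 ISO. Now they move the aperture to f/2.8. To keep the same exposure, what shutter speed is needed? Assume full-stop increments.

Aperture: f/22 → f/16 → f/11 → f/8 → f/5.6 → f/4 → f/2.8 — 6 stops larger aperture (brighter).
Need 6 stops darker from the shutter speed: 1/15 → 1/30 → 1/60 → 1/125 → 1/250 → 1/500 → 1/1000.

1/1000s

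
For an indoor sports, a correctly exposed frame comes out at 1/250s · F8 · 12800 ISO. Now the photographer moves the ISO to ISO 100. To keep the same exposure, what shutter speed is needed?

1/2s

ISO: 12800 → 6400 → 3200 → 1600 → 800 → 400 → 200 → 100 — 7 stops lower (darker).
Need 7 stops brighter from the shutter speed: 1/250 → 1/125 → 1/60 → 1/30 → 1/15 → 1/8 → 1/4 → 1/2.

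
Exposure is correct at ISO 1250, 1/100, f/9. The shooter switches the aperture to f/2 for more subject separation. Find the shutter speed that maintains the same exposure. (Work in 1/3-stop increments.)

Aperture: f/9 → f/8 → f/7.1 → f/6.3 → f/5.6 → f/5 → f/4.5 → f/4 → f/3.5 → f/3.2 → f/2.8 → f/2.5 → f/2.2 → f/2 — 4 1/3 stops wider (brighter).
Need 4 1/3 stops darker from the shutter speed: 1/100 → 1/125 → 1/160 → 1/200 → 1/250 → 1/320 → 1/400 → 1/500 → 1/640 → 1/800 → 1/1000 → 1/1250 → 1/1600 → 1/2000.

1/2000s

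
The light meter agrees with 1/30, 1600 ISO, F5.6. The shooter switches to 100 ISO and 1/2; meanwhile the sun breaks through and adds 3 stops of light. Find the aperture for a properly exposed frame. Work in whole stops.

f/16

Scene light: 3 stops brighter.
ISO: 1600 → 800 → 400 → 200 → 100 — 4 stops dropped (darker).
Shutter speed: 1/30 → 1/15 → 1/8 → 1/4 → 1/2 — 4 stops slower (brighter).
Net so far: 3 stops brighter. Aperture: f/5.6 → f/8 → f/11 → f/16.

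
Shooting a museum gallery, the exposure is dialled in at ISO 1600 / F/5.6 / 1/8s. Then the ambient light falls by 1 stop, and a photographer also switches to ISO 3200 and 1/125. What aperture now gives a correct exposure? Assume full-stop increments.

Scene light: 1 stop darker.
ISO: 1600 → 3200 — 1 stop raised (brighter).
Shutter speed: 1/8 → 1/15 → 1/30 → 1/60 → 1/125 — 4 stops shorter (darker).
Net so far: 4 stops darker. Aperture: f/5.6 → f/4 → f/2.8 → f/2 → f/1.4.

f/1.4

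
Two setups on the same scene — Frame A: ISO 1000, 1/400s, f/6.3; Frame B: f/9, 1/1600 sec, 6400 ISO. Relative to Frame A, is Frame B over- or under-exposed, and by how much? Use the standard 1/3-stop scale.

Aperture: f/6.3 → f/7.1 → f/8 → f/9 — 1 stop narrower (darker).
Shutter speed: 1/400 → 1/500 → 1/640 → 1/800 → 1/1000 → 1/1250 → 1/1600 — 2 stops faster (darker).
ISO: 1000 → 1250 → 1600 → 2000 → 2500 → 3200 → 4000 → 5000 → 6400 — 2 2/3 stops raised (brighter).
Net: −1 −2 +2 2/3 = −1/3 stops.

1/3 stop darker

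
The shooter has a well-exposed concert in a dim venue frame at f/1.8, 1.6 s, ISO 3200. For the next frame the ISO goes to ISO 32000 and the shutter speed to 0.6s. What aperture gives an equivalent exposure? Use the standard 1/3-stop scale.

ISO: 3200 → 4000 → 5000 → 6400 → 8000 → 10000 → 12800 → 16000 → 20000 → 25600 → 32000 — 3 1/3 stops higher (brighter).
Shutter speed: 1.6 → 1.3 → 1 → 0.8 → 0.6 — 1 1/3 stops faster (darker).
Net change so far: 2 stops brighter. Offset with the aperture: f/1.8 → f/2 → f/2.2 → f/2.5 → f/2.8 → f/3.2 → f/3.5.

f/3.5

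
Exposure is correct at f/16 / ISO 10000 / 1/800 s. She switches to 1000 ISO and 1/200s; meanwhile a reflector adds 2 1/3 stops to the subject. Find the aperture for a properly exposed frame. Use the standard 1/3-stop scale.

Scene light: 2 1/3 stops brighter.
ISO: 10000 → 8000 → 6400 → 5000 → 4000 → 3200 → 2500 → 2000 → 1600 → 1250 → 1000 — 3 1/3 stops dropped (darker).
Shutter speed: 1/800 → 1/640 → 1/500 → 1/400 → 1/320 → 1/250 → 1/200 — 2 stops slower (brighter).
Net so far: 1 stop brighter. Aperture: f/16 → f/18 → f/20 → f/22.

f/22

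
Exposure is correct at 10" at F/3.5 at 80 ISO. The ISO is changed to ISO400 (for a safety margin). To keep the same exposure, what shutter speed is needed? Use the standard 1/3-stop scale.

ISO: 80 → 100 → 125 → 160 → 200 → 250 → 320 → 400 — 2 1/3 stops higher (brighter).
Need 2 1/3 stops darker from the shutter speed: 10 → 8 → 6 → 5 → 4 → 3.2 → 2.5 → 2.

2 s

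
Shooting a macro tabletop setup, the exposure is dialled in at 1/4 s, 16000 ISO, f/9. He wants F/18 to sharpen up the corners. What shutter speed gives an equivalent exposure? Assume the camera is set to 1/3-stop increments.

Aperture: f/9 → f/10 → f/11 → f/13 → f/14 → f/16 → f/18 — 2 stops smaller aperture (darker).
Need 2 stops brighter from the shutter speed: 1/4 → 0.3 → 0.4 → 0.5 → 0.6 → 0.8 → 1.

1 s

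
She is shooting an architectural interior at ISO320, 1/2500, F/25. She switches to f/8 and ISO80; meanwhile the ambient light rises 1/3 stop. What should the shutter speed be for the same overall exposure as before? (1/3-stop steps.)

1/8000s

Scene light: 1/3 stop brighter.
Aperture: f/25 → f/22 → f/20 → f/18 → f/16 → f/14 → f/13 → f/11 → f/10 → f/9 → f/8 — 3 1/3 stops opened up (brighter).
ISO: 320 → 250 → 200 → 160 → 125 → 100 → 80 — 2 stops dropped (darker).
Net so far: 1 2/3 stops brighter. Shutter speed: 1/2500 → 1/3200 → 1/4000 → 1/5000 → 1/6400 → 1/8000.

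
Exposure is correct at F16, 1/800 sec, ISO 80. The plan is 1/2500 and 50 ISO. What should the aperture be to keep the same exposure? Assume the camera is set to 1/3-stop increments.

f/7.1

Shutter speed: 1/800 → 1/1000 → 1/1250 → 1/1600 → 1/2000 → 1/2500 — 1 2/3 stops shorter (darker).
ISO: 80 → 64 → 50 — 2/3 stop dropped (darker).
Net change so far: 2 1/3 stops darker. Offset with the aperture: f/16 → f/14 → f/13 → f/11 → f/10 → f/9 → f/8 → f/7.1.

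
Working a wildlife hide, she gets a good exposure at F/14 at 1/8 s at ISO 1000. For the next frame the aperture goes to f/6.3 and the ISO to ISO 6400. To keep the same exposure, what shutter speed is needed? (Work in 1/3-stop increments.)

1/250s

Aperture: f/14 → f/13 → f/11 → f/10 → f/9 → f/8 → f/7.1 → f/6.3 — 2 1/3 stops opened up (brighter).
ISO: 1000 → 1250 → 1600 → 2000 → 2500 → 3200 → 4000 → 5000 → 6400 — 2 2/3 stops higher (brighter).
Net change so far: 5 stops brighter. Offset with the shutter speed: 1/8 → 1/10 → 1/13 → 1/15 → 1/20 → 1/25 → 1/30 → 1/40 → 1/50 → 1/60 → 1/80 → 1/100 → 1/125 → 1/160 → 1/200 → 1/250.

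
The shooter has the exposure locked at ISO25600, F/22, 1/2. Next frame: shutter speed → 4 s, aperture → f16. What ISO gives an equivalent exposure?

Shutter speed: 1/2 → 1 → 2 → 4 — 3 stops longer (brighter).
Aperture: f/22 → f/16 — 1 stop opened up (brighter).
Net change so far: 4 stops brighter. Offset with the ISO: 25600 → 12800 → 6400 → 3200 → 1600.

ISO 1600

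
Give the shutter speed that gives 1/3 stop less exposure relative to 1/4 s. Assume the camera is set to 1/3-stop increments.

Shutter speed: 1/4 → 1/5 — 1/3 stop faster (darker).

1/5s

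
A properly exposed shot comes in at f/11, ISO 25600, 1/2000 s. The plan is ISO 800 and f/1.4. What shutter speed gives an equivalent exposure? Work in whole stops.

ISO: 25600 → 12800 → 6400 → 3200 → 1600 → 800 — 5 stops lower (darker).
Aperture: f/11 → f/8 → f/5.6 → f/4 → f/2.8 → f/2 → f/1.4 — 6 stops wider (brighter).
Net change so far: 1 stop brighter. Offset with the shutter speed: 1/2000 → 1/4000.

1/4000s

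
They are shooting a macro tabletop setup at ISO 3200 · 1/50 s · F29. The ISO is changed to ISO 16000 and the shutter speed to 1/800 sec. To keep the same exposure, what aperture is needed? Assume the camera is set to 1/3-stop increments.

ISO: 3200 → 4000 → 5000 → 6400 → 8000 → 10000 → 12800 → 16000 — 2 1/3 stops raised (brighter).
Shutter speed: 1/50 → 1/60 → 1/80 → 1/100 → 1/125 → 1/160 → 1/200 → 1/250 → 1/320 → 1/400 → 1/500 → 1/640 → 1/800 — 4 stops faster (darker).
Net change so far: 1 2/3 stops darker. Offset with the aperture: f/29 → f/25 → f/22 → f/20 → f/18 → f/16.

f/16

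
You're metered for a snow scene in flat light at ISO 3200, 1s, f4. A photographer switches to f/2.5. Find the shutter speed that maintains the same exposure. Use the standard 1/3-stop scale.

Aperture: f/4 → f/3.5 → f/3.2 → f/2.8 → f/2.5 — 1 1/3 stops larger aperture (brighter).
Need 1 1/3 stops darker from the shutter speed: 1 → 0.8 → 0.6 → 0.5 → 0.4.

0.4 s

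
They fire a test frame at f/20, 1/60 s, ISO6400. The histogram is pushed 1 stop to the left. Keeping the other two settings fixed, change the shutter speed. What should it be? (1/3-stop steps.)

Underexposed by 1 stop → need 1 stop brighter.
Shutter speed: 1/60 → 1/50 → 1/40 → 1/30.

1/30s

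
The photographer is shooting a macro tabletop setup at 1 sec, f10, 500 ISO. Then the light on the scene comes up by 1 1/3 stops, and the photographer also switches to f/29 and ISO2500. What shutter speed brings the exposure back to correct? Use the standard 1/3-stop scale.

Scene light: 1 1/3 stops brighter.
Aperture: f/10 → f/11 → f/13 → f/14 → f/16 → f/18 → f/20 → f/22 → f/25 → f/29 — 3 stops smaller aperture (darker).
ISO: 500 → 640 → 800 → 1000 → 1250 → 1600 → 2000 → 2500 — 2 1/3 stops higher (brighter).
Net so far: 2/3 stop brighter. Shutter speed: 1 → 0.8 → 0.6.

0.6 s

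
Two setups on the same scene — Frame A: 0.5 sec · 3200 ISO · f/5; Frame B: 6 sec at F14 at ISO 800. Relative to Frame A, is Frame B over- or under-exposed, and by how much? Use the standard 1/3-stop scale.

Aperture: f/5 → f/5.6 → f/6.3 → f/7.1 → f/8 → f/9 → f/10 → f/11 → f/13 → f/14 — 3 stops stopped down (darker).
Shutter speed: 0.5 → 0.6 → 0.8 → 1 → 1.3 → 1.6 → 2 → 2.5 → 3.2 → 4 → 5 → 6 — 3 2/3 stops longer (brighter).
ISO: 3200 → 2500 → 2000 → 1600 → 1250 → 1000 → 800 — 2 stops dropped (darker).
Net: −3 +3 2/3 −2 = −1 1/3 stops.

1 1/3 stops darker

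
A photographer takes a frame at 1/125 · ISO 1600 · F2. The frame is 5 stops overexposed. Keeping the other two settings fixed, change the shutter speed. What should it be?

1/4000s

Overexposed by 5 stops → need 5 stops darker.
Shutter speed: 1/125 → 1/250 → 1/500 → 1/1000 → 1/2000 → 1/4000.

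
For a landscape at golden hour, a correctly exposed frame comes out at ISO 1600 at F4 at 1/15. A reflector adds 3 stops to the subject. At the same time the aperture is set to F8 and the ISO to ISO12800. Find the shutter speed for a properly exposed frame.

Scene light: 3 stops brighter.
Aperture: f/4 → f/5.6 → f/8 — 2 stops smaller aperture (darker).
ISO: 1600 → 3200 → 6400 → 12800 — 3 stops raised (brighter).
Net so far: 4 stops brighter. Shutter speed: 1/15 → 1/30 → 1/60 → 1/125 → 1/250.

1/250s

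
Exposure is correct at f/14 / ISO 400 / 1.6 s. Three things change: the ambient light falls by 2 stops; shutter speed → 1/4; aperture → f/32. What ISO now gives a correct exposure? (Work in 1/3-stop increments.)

Scene light: 2 stops darker.
Shutter speed: 1.6 → 1.3 → 1 → 0.8 → 0.6 → 0.5 → 0.4 → 0.3 → 1/4 — 2 2/3 stops faster (darker).
Aperture: f/14 → f/16 → f/18 → f/20 → f/22 → f/25 → f/29 → f/32 — 2 1/3 stops stopped down (darker).
Net so far: 7 stops darker. ISO: 400 → 500 → 640 → 800 → 1000 → 1250 → 1600 → 2000 → 2500 → 3200 → 4000 → 5000 → 6400 → 8000 → 10000 → 12800 → 16000 → 20000 → 25600 → 32000 → 40000 → 51200.

ISO 51200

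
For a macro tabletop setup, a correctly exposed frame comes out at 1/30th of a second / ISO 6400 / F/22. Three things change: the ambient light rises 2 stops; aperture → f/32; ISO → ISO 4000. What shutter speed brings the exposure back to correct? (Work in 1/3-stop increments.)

1/40s

Scene light: 2 stops brighter.
Aperture: f/22 → f/25 → f/29 → f/32 — 1 stop smaller aperture (darker).
ISO: 6400 → 5000 → 4000 — 2/3 stop dropped (darker).
Net so far: 1/3 stop brighter. Shutter speed: 1/30 → 1/40.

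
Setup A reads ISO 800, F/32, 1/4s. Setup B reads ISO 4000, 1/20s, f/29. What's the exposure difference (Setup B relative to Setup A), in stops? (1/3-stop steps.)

Aperture: f/32 → f/29 — 1/3 stop wider (brighter).
Shutter speed: 1/4 → 1/5 → 1/6 → 1/8 → 1/10 → 1/13 → 1/15 → 1/20 — 2 1/3 stops shorter (darker).
ISO: 800 → 1000 → 1250 → 1600 → 2000 → 2500 → 3200 → 4000 — 2 1/3 stops higher (brighter).
Net: +1/3 −2 1/3 +2 1/3 = +1/3 stops.

1/3 stop brighter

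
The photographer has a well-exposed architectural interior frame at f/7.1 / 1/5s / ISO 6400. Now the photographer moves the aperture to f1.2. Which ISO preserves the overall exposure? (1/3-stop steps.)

ISO 200

Aperture: f/7.1 → f/6.3 → f/5.6 → f/5 → f/4.5 → f/4 → f/3.5 → f/3.2 → f/2.8 → f/2.5 → f/2.2 → f/2 → f/1.8 → f/1.6 → f/1.4 → f/1.2 — 5 stops wider (brighter).
Need 5 stops darker from the ISO: 6400 → 5000 → 4000 → 3200 → 2500 → 2000 → 1600 → 1250 → 1000 → 800 → 640 → 500 → 400 → 320 → 250 → 200.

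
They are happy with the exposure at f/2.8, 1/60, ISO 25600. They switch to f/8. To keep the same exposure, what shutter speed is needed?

Aperture: f/2.8 → f/4 → f/5.6 → f/8 — 3 stops smaller aperture (darker).
Need 3 stops brighter from the shutter speed: 1/60 → 1/30 → 1/15 → 1/8.

1/8s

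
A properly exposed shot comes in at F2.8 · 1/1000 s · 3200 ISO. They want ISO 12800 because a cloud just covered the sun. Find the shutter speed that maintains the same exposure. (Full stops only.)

1/4000s

ISO: 3200 → 6400 → 12800 — 2 stops higher (brighter).
Need 2 stops darker from the shutter speed: 1/1000 → 1/2000 → 1/4000.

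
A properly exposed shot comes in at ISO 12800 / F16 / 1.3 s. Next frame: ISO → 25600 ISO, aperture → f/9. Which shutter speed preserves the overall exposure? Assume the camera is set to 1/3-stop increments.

1/5s

ISO: 12800 → 16000 → 20000 → 25600 — 1 stop higher (brighter).
Aperture: f/16 → f/14 → f/13 → f/11 → f/10 → f/9 — 1 2/3 stops larger aperture (brighter).
Net change so far: 2 2/3 stops brighter. Offset with the shutter speed: 1.3 → 1 → 0.8 → 0.6 → 0.5 → 0.4 → 0.3 → 1/4 → 1/5.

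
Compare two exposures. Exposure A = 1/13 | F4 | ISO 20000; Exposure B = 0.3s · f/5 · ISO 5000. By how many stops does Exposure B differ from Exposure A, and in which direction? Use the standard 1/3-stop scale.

2/3 stop darker

Aperture: f/4 → f/4.5 → f/5 — 2/3 stop smaller aperture (darker).
Shutter speed: 1/13 → 1/10 → 1/8 → 1/6 → 1/5 → 1/4 → 0.3 — 2 stops longer (brighter).
ISO: 20000 → 16000 → 12800 → 10000 → 8000 → 6400 → 5000 — 2 stops lower (darker).
Net: −2/3 +2 −2 = −2/3 stops.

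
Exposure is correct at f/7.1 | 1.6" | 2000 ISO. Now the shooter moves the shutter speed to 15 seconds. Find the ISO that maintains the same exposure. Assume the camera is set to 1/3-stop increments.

ISO 200

Shutter speed: 1.6 → 2 → 2.5 → 3.2 → 4 → 5 → 6 → 8 → 10 → 13 → 15 — 3 1/3 stops slower (brighter).
Need 3 1/3 stops darker from the ISO: 2000 → 1600 → 1250 → 1000 → 800 → 640 → 500 → 400 → 320 → 250 → 200.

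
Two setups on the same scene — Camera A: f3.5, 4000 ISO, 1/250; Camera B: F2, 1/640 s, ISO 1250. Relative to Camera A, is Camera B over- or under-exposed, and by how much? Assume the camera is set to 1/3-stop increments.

Aperture: f/3.5 → f/3.2 → f/2.8 → f/2.5 → f/2.2 → f/2 — 1 2/3 stops opened up (brighter).
Shutter speed: 1/250 → 1/320 → 1/400 → 1/500 → 1/640 — 1 1/3 stops faster (darker).
ISO: 4000 → 3200 → 2500 → 2000 → 1600 → 1250 — 1 2/3 stops lower (darker).
Net: +1 2/3 −1 1/3 −1 2/3 = −1 1/3 stops.

1 1/3 stops darker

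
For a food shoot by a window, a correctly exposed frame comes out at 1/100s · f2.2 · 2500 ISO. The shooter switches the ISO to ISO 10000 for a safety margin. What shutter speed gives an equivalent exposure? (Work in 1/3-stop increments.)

1/400s

ISO: 2500 → 3200 → 4000 → 5000 → 6400 → 8000 → 10000 — 2 stops raised (brighter).
Need 2 stops darker from the shutter speed: 1/100 → 1/125 → 1/160 → 1/200 → 1/250 → 1/320 → 1/400.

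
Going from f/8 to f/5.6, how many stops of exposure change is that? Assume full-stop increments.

f/8 → f/5.6 — count the steps: 1 stop.

1 stop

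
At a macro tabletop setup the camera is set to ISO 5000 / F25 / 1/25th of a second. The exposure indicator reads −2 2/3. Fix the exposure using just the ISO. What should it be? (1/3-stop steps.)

ISO 32000

Underexposed by 2 2/3 stops → need 2 2/3 stops brighter.
ISO: 5000 → 6400 → 8000 → 10000 → 12800 → 16000 → 20000 → 25600 → 32000.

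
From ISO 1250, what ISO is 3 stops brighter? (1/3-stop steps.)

ISO: 1250 → 1600 → 2000 → 2500 → 3200 → 4000 → 5000 → 6400 → 8000 → 10000 — 3 stops raised (brighter).

ISO 10000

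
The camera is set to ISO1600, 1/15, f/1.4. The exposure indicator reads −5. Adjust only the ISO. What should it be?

ISO 51200

Underexposed by 5 stops → need 5 stops brighter.
ISO: 1600 → 3200 → 6400 → 12800 → 25600 → 51200.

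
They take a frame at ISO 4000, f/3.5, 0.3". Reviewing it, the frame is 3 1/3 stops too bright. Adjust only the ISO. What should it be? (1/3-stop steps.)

Overexposed by 3 1/3 stops → need 3 1/3 stops darker.
ISO: 4000 → 3200 → 2500 → 2000 → 1600 → 1250 → 1000 → 800 → 640 → 500 → 400.

ISO 400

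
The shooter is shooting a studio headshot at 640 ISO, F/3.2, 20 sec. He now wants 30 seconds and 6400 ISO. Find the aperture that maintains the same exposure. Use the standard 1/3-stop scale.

Shutter speed: 20 → 25 → 30 — 2/3 stop slower (brighter).
ISO: 640 → 800 → 1000 → 1250 → 1600 → 2000 → 2500 → 3200 → 4000 → 5000 → 6400 — 3 1/3 stops higher (brighter).
Net change so far: 4 stops brighter. Offset with the aperture: f/3.2 → f/3.5 → f/4 → f/4.5 → f/5 → f/5.6 → f/6.3 → f/7.1 → f/8 → f/9 → f/10 → f/11 → f/13.

f/13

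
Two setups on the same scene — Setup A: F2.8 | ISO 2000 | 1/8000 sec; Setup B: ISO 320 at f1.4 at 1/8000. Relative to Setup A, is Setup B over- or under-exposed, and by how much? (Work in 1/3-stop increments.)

Aperture: f/2.8 → f/2.5 → f/2.2 → f/2 → f/1.8 → f/1.6 → f/1.4 — 2 stops larger aperture (brighter).
Shutter speed: unchanged.
ISO: 2000 → 1600 → 1250 → 1000 → 800 → 640 → 500 → 400 → 320 — 2 2/3 stops lower (darker).
Net: +2 −2 2/3 = −2/3 stops.

2/3 stop darker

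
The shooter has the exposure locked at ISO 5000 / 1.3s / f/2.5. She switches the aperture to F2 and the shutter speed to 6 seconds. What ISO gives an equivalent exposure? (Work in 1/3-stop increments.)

Aperture: f/2.5 → f/2.2 → f/2 — 2/3 stop wider (brighter).
Shutter speed: 1.3 → 1.6 → 2 → 2.5 → 3.2 → 4 → 5 → 6 — 2 1/3 stops slower (brighter).
Net change so far: 3 stops brighter. Offset with the ISO: 5000 → 4000 → 3200 → 2500 → 2000 → 1600 → 1250 → 1000 → 800 → 640.

ISO 640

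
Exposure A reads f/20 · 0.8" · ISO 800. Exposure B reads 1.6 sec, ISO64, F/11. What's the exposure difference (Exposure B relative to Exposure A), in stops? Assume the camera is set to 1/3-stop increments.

Aperture: f/20 → f/18 → f/16 → f/14 → f/13 → f/11 — 1 2/3 stops larger aperture (brighter).
Shutter speed: 0.8 → 1 → 1.3 → 1.6 — 1 stop longer (brighter).
ISO: 800 → 640 → 500 → 400 → 320 → 250 → 200 → 160 → 125 → 100 → 80 → 64 — 3 2/3 stops lower (darker).
Net: +1 2/3 +1 −3 2/3 = −1 stop.

1 stop darker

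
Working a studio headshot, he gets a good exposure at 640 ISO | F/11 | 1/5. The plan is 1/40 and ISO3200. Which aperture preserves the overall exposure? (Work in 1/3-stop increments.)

Shutter speed: 1/5 → 1/6 → 1/8 → 1/10 → 1/13 → 1/15 → 1/20 → 1/25 → 1/30 → 1/40 — 3 stops faster (darker).
ISO: 640 → 800 → 1000 → 1250 → 1600 → 2000 → 2500 → 3200 — 2 1/3 stops higher (brighter).
Net change so far: 2/3 stop darker. Offset with the aperture: f/11 → f/10 → f/9.

f/9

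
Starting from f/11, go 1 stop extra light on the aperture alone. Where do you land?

f/8

Aperture: f/11 → f/8 — 1 stop opened up (brighter).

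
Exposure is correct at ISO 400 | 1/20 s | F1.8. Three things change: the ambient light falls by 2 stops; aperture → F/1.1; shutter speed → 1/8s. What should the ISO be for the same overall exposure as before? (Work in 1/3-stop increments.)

Scene light: 2 stops darker.
Aperture: f/1.8 → f/1.6 → f/1.4 → f/1.2 → f/1.1 — 1 1/3 stops wider (brighter).
Shutter speed: 1/20 → 1/15 → 1/13 → 1/10 → 1/8 — 1 1/3 stops slower (brighter).
Net so far: 2/3 stop brighter. ISO: 400 → 320 → 250.

ISO 250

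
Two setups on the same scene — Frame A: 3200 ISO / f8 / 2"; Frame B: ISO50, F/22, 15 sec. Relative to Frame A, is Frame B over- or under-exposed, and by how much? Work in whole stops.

Aperture: f/8 → f/11 → f/16 → f/22 — 3 stops narrower (darker).
Shutter speed: 2 → 4 → 8 → 15 — 3 stops slower (brighter).
ISO: 3200 → 1600 → 800 → 400 → 200 → 100 → 50 — 6 stops lower (darker).
Net: −3 +3 −6 = −6 stops.

6 stops darker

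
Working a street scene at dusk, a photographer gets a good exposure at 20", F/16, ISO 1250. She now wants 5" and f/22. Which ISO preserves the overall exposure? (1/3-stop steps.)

ISO 10000

Shutter speed: 20 → 15 → 13 → 10 → 8 → 6 → 5 — 2 stops faster (darker).
Aperture: f/16 → f/18 → f/20 → f/22 — 1 stop smaller aperture (darker).
Net change so far: 3 stops darker. Offset with the ISO: 1250 → 1600 → 2000 → 2500 → 3200 → 4000 → 5000 → 6400 → 8000 → 10000.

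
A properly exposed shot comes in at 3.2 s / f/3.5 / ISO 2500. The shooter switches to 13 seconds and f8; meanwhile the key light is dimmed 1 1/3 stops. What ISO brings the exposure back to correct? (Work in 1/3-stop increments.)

ISO 8000

Scene light: 1 1/3 stops darker.
Shutter speed: 3.2 → 4 → 5 → 6 → 8 → 10 → 13 — 2 stops slower (brighter).
Aperture: f/3.5 → f/4 → f/4.5 → f/5 → f/5.6 → f/6.3 → f/7.1 → f/8 — 2 1/3 stops narrower (darker).
Net so far: 1 2/3 stops darker. ISO: 2500 → 3200 → 4000 → 5000 → 6400 → 8000.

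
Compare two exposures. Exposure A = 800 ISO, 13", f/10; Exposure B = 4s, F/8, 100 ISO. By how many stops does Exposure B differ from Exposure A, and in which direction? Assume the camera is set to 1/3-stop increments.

4 stops darker

Aperture: f/10 → f/9 → f/8 — 2/3 stop opened up (brighter).
Shutter speed: 13 → 10 → 8 → 6 → 5 → 4 — 1 2/3 stops faster (darker).
ISO: 800 → 640 → 500 → 400 → 320 → 250 → 200 → 160 → 125 → 100 — 3 stops lower (darker).
Net: +2/3 −1 2/3 −3 = −4 stops.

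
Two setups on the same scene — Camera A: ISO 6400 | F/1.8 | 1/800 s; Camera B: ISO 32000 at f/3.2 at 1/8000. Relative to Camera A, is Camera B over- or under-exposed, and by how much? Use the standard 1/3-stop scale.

2 2/3 stops darker

Aperture: f/1.8 → f/2 → f/2.2 → f/2.5 → f/2.8 → f/3.2 — 1 2/3 stops smaller aperture (darker).
Shutter speed: 1/800 → 1/1000 → 1/1250 → 1/1600 → 1/2000 → 1/2500 → 1/3200 → 1/4000 → 1/5000 → 1/6400 → 1/8000 — 3 1/3 stops shorter (darker).
ISO: 6400 → 8000 → 10000 → 12800 → 16000 → 20000 → 25600 → 32000 — 2 1/3 stops higher (brighter).
Net: −1 2/3 −3 1/3 +2 1/3 = −2 2/3 stops.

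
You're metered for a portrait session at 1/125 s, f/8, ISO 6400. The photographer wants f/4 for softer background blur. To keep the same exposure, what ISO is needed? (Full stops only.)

Aperture: f/8 → f/5.6 → f/4 — 2 stops wider (brighter).
Need 2 stops darker from the ISO: 6400 → 3200 → 1600.

ISO 1600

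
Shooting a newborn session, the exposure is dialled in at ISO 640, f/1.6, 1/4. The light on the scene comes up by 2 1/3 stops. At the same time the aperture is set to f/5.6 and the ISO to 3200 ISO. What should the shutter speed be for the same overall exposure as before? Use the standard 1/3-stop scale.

Scene light: 2 1/3 stops brighter.
Aperture: f/1.6 → f/1.8 → f/2 → f/2.2 → f/2.5 → f/2.8 → f/3.2 → f/3.5 → f/4 → f/4.5 → f/5 → f/5.6 — 3 2/3 stops smaller aperture (darker).
ISO: 640 → 800 → 1000 → 1250 → 1600 → 2000 → 2500 → 3200 — 2 1/3 stops raised (brighter).
Net so far: 1 stop brighter. Shutter speed: 1/4 → 1/5 → 1/6 → 1/8.

1/8s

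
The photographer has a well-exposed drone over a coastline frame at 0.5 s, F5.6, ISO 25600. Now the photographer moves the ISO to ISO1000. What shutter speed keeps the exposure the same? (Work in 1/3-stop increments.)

13 s

ISO: 25600 → 20000 → 16000 → 12800 → 10000 → 8000 → 6400 → 5000 → 4000 → 3200 → 2500 → 2000 → 1600 → 1250 → 1000 — 4 2/3 stops dropped (darker).
Need 4 2/3 stops brighter from the shutter speed: 0.5 → 0.6 → 0.8 → 1 → 1.3 → 1.6 → 2 → 2.5 → 3.2 → 4 → 5 → 6 → 8 → 10 → 13.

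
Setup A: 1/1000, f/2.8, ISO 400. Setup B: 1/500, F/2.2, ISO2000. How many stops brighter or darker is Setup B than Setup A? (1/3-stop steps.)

Aperture: f/2.8 → f/2.5 → f/2.2 — 2/3 stop larger aperture (brighter).
Shutter speed: 1/1000 → 1/800 → 1/640 → 1/500 — 1 stop slower (brighter).
ISO: 400 → 500 → 640 → 800 → 1000 → 1250 → 1600 → 2000 — 2 1/3 stops higher (brighter).
Net: +2/3 +1 +2 1/3 = +4 stops.

4 stops brighter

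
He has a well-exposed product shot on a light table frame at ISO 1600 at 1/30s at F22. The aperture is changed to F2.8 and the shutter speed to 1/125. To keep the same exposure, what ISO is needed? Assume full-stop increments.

ISO 100

Aperture: f/22 → f/16 → f/11 → f/8 → f/5.6 → f/4 → f/2.8 — 6 stops opened up (brighter).
Shutter speed: 1/30 → 1/60 → 1/125 — 2 stops faster (darker).
Net change so far: 4 stops brighter. Offset with the ISO: 1600 → 800 → 400 → 200 → 100.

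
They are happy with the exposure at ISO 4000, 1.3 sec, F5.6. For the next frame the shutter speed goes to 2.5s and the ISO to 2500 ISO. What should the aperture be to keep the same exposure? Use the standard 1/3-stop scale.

Shutter speed: 1.3 → 1.6 → 2 → 2.5 — 1 stop slower (brighter).
ISO: 4000 → 3200 → 2500 — 2/3 stop dropped (darker).
Net change so far: 1/3 stop brighter. Offset with the aperture: f/5.6 → f/6.3.

f/6.3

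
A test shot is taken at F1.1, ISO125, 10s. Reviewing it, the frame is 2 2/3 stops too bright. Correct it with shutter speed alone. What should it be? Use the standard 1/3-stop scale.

Overexposed by 2 2/3 stops → need 2 2/3 stops darker.
Shutter speed: 10 → 8 → 6 → 5 → 4 → 3.2 → 2.5 → 2 → 1.6.

1.6 s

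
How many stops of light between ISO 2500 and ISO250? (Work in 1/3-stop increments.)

2500 → 2000 → 1600 → 1250 → 1000 → 800 → 640 → 500 → 400 → 320 → 250 — count the steps: 10 third-stops = 3 1/3 stops.

3 1/3 stops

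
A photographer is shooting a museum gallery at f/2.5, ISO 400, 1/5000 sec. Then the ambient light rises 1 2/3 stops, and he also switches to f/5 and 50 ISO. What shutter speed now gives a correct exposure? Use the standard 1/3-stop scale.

1/500s

Scene light: 1 2/3 stops brighter.
Aperture: f/2.5 → f/2.8 → f/3.2 → f/3.5 → f/4 → f/4.5 → f/5 — 2 stops stopped down (darker).
ISO: 400 → 320 → 250 → 200 → 160 → 125 → 100 → 80 → 64 → 50 — 3 stops lower (darker).
Net so far: 3 1/3 stops darker. Shutter speed: 1/5000 → 1/4000 → 1/3200 → 1/2500 → 1/2000 → 1/1600 → 1/1250 → 1/1000 → 1/800 → 1/640 → 1/500.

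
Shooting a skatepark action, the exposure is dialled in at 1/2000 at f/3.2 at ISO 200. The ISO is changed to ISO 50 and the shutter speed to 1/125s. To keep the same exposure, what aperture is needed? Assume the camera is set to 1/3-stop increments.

f/6.3

ISO: 200 → 160 → 125 → 100 → 80 → 64 → 50 — 2 stops lower (darker).
Shutter speed: 1/2000 → 1/1600 → 1/1250 → 1/1000 → 1/800 → 1/640 → 1/500 → 1/400 → 1/320 → 1/250 → 1/200 → 1/160 → 1/125 — 4 stops longer (brighter).
Net change so far: 2 stops brighter. Offset with the aperture: f/3.2 → f/3.5 → f/4 → f/4.5 → f/5 → f/5.6 → f/6.3.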